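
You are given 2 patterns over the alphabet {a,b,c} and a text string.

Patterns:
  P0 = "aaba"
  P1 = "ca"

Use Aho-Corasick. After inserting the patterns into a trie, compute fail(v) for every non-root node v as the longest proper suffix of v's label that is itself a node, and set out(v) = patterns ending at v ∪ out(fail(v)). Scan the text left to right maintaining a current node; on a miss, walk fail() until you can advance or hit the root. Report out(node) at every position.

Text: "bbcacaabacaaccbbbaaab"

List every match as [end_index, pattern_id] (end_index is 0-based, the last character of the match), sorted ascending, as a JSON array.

Build automaton:
Trie (insert patterns):
  n0 'ε': a→1 c→5
  n1 'a': a→2
  n2 'aa': b→3
  n3 'aab': a→4
  n4 'aaba': ·  ←P0
  n5 'c': a→6
  n6 'ca': ·  ←P1

BFS fail/out derivation:
  fail(1) 'a': from fail(0)=0 chase 'a': 0 ⇒ 0;  out=∅∪out(0)=∅
  fail(5) 'c': from fail(0)=0 chase 'c': 0 ⇒ 0;  out=∅∪out(0)=∅
  fail(2) 'aa': from fail(1)=0 chase 'a': 0 ⇒ 1;  out=∅∪out(1)=∅
  fail(6) 'ca': from fail(5)=0 chase 'a': 0 ⇒ 1;  out={1}∪out(1)={1}
  fail(3) 'aab': from fail(2)=1 chase 'b': 1→0 ⇒ 0;  out=∅∪out(0)=∅
  fail(4) 'aaba': from fail(3)=0 chase 'a': 0 ⇒ 1;  out={0}∪out(1)={0}

Scan:
pos 0 'b': at 0
pos 1 'b': at 0
pos 2 'c': at 5
pos 3 'a': at 6  ** P1@[2:3]
pos 4 'c': at 5 ·f
pos 5 'a': at 6  ** P1@[4:5]
pos 6 'a': at 2 ·f
pos 7 'b': at 3
pos 8 'a': at 4  ** P0@[5:8]
pos 9 'c': at 5 ·f
pos 10 'a': at 6  ** P1@[9:10]
pos 11 'a': at 2 ·f
pos 12 'c': at 5 ·f
pos 13 'c': at 5 ·f
pos 14 'b': at 0 ·f
pos 15 'b': at 0
pos 16 'b': at 0
pos 17 'a': at 1
pos 18 'a': at 2
pos 19 'a': at 2 ·f
pos 20 'b': at 3

Matches: [[3,1],[5,1],[8,0],[10,1]]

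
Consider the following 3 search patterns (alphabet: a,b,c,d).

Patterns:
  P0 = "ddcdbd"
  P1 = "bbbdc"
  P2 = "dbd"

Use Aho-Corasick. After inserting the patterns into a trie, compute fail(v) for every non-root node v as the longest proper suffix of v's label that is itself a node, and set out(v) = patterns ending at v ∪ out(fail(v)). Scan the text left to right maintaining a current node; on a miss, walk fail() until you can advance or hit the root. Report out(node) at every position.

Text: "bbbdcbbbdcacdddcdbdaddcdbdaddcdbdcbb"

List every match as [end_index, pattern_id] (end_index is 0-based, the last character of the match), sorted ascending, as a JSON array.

Build:
Trie (insert patterns):
  0='ε' goto b→7 d→1
  1='d' goto b→12 d→2
  2='dd' goto c→3
  3='ddc' goto d→4
  4='ddcd' goto b→5
  5='ddcdb' goto d→6
  6='ddcdbd' goto ·  ←P0
  7='b' goto b→8
  8='bb' goto b→9
  9='bbb' goto d→10
  10='bbbd' goto c→11
  11='bbbdc' goto ·  ←P1
  12='db' goto d→13
  13='dbd' goto ·  ←P2

BFS fail/out derivation:
  fail(1) 'd': from fail(0)=0 chase 'd': 0 ⇒ 0;  out=∅∪out(0)=∅
  fail(7) 'b': from fail(0)=0 chase 'b': 0 ⇒ 0;  out=∅∪out(0)=∅
  fail(2) 'dd': from fail(1)=0 chase 'd': 0 ⇒ 1;  out=∅∪out(1)=∅
  fail(8) 'bb': from fail(7)=0 chase 'b': 0 ⇒ 7;  out=∅∪out(7)=∅
  fail(12) 'db': from fail(1)=0 chase 'b': 0 ⇒ 7;  out=∅∪out(7)=∅
  fail(3) 'ddc': from fail(2)=1 chase 'c': 1→0 ⇒ 0;  out=∅∪out(0)=∅
  fail(9) 'bbb': from fail(8)=7 chase 'b': 7 ⇒ 8;  out=∅∪out(8)=∅
  fail(13) 'dbd': from fail(12)=7 chase 'd': 7→0 ⇒ 1;  out={2}∪out(1)={2}
  fail(4) 'ddcd': from fail(3)=0 chase 'd': 0 ⇒ 1;  out=∅∪out(1)=∅
  fail(10) 'bbbd': from fail(9)=8 chase 'd': 8→7→0 ⇒ 1;  out=∅∪out(1)=∅
  fail(5) 'ddcdb': from fail(4)=1 chase 'b': 1 ⇒ 12;  out=∅∪out(12)=∅
  fail(11) 'bbbdc': from fail(10)=1 chase 'c': 1→0 ⇒ 0;  out={1}∪out(0)={1}
  fail(6) 'ddcdbd': from fail(5)=12 chase 'd': 12 ⇒ 13;  out={0}∪out(13)={0,2}

Run:
i=0 'b': node 0→7
i=1 'b': node 7→8
i=2 'b': node 8→9
i=3 'd': node 9→10
i=4 'c': node 10→11  ** P1@[0:4]
i=5 'b': node 11→7 ·f
i=6 'b': node 7→8
i=7 'b': node 8→9
i=8 'd': node 9→10
i=9 'c': node 10→11  ** P1@[5:9]
i=10 'a': node 11→0 ·f
i=11 'c': node 0→0
i=12 'd': node 0→1
i=13 'd': node 1→2
i=14 'd': node 2→2 ·f
i=15 'c': node 2→3
i=16 'd': node 3→4
i=17 'b': node 4→5
i=18 'd': node 5→6  ** P0@[13:18],P2@[16:18]
i=19 'a': node 6→0 ·f
i=20 'd': node 0→1
i=21 'd': node 1→2
i=22 'c': node 2→3
i=23 'd': node 3→4
i=24 'b': node 4→5
i=25 'd': node 5→6  ** P0@[20:25],P2@[23:25]
i=26 'a': node 6→0 ·f
i=27 'd': node 0→1
i=28 'd': node 1→2
i=29 'c': node 2→3
i=30 'd': node 3→4
i=31 'b': node 4→5
i=32 'd': node 5→6  ** P0@[27:32],P2@[30:32]
i=33 'c': node 6→0 ·f
i=34 'b': node 0→7
i=35 'b': node 7→8

Matches: [[4,1],[9,1],[18,0],[18,2],[25,0],[25,2],[32,0],[32,2]]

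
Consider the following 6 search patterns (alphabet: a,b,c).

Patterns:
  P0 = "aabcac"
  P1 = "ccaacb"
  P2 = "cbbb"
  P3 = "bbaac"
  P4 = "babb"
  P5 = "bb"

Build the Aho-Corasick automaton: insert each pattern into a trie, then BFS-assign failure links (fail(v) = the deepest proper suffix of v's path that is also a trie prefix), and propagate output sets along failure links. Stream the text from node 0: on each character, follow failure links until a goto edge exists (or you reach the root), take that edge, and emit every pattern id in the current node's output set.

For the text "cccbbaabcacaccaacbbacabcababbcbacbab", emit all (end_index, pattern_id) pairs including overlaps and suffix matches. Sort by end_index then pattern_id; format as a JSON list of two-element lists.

Construct AC machine:
Trie nodes:
  0='ε' goto a→1 b→16 c→7
  1='a' goto a→2
  2='aa' goto b→3
  3='aab' goto c→4
  4='aabc' goto a→5
  5='aabca' goto c→6
  6='aabcac' goto ·  [P0 ends]
  7='c' goto b→13 c→8
  8='cc' goto a→9
  9='cca' goto a→10
  10='ccaa' goto c→11
  11='ccaac' goto b→12
  12='ccaacb' goto ·  [P1 ends]
  13='cb' goto b→14
  14='cbb' goto b→15
  15='cbbb' goto ·  [P2 ends]
  16='b' goto a→21 b→17
  17='bb' goto a→18  [P5 ends]
  18='bba' goto a→19
  19='bbaa' goto c→20
  20='bbaac' goto ·  [P3 ends]
  21='ba' goto b→22
  22='bab' goto b→23
  23='babb' goto ·  [P4 ends]

BFS fail/out derivation:
  n1('a'): parent n0 fail=0; on 'a' 0 → fail=0;  out ∅∪∅=∅
  n7('c'): parent n0 fail=0; on 'c' 0 → fail=0;  out ∅∪∅=∅
  n16('b'): parent n0 fail=0; on 'b' 0 → fail=0;  out ∅∪∅=∅
  n2('aa'): parent n1 fail=0; on 'a' 0 → fail=1;  out ∅∪∅=∅
  n8('cc'): parent n7 fail=0; on 'c' 0 → fail=7;  out ∅∪∅=∅
  n13('cb'): parent n7 fail=0; on 'b' 0 → fail=16;  out ∅∪∅=∅
  n17('bb'): parent n16 fail=0; on 'b' 0 → fail=16;  out {5}∪∅={5}
  n21('ba'): parent n16 fail=0; on 'a' 0 → fail=1;  out ∅∪∅=∅
  n3('aab'): parent n2 fail=1; on 'b' 1→0 → fail=16;  out ∅∪∅=∅
  n9('cca'): parent n8 fail=7; on 'a' 7→0 → fail=1;  out ∅∪∅=∅
  n14('cbb'): parent n13 fail=16; on 'b' 16 → fail=17;  out ∅∪{5}={5}
  n18('bba'): parent n17 fail=16; on 'a' 16 → fail=21;  out ∅∪∅=∅
  n22('bab'): parent n21 fail=1; on 'b' 1→0 → fail=16;  out ∅∪∅=∅
  n4('aabc'): parent n3 fail=16; on 'c' 16→0 → fail=7;  out ∅∪∅=∅
  n10('ccaa'): parent n9 fail=1; on 'a' 1 → fail=2;  out ∅∪∅=∅
  n15('cbbb'): parent n14 fail=17; on 'b' 17→16 → fail=17;  out {2}∪{5}={2,5}
  n19('bbaa'): parent n18 fail=21; on 'a' 21→1 → fail=2;  out ∅∪∅=∅
  n23('babb'): parent n22 fail=16; on 'b' 16 → fail=17;  out {4}∪{5}={4,5}
  n5('aabca'): parent n4 fail=7; on 'a' 7→0 → fail=1;  out ∅∪∅=∅
  n11('ccaac'): parent n10 fail=2; on 'c' 2→1→0 → fail=7;  out ∅∪∅=∅
  n20('bbaac'): parent n19 fail=2; on 'c' 2→1→0 → fail=7;  out {3}∪∅={3}
  n6('aabcac'): parent n5 fail=1; on 'c' 1→0 → fail=7;  out {0}∪∅={0}
  n12('ccaacb'): parent n11 fail=7; on 'b' 7 → fail=13;  out {1}∪∅={1}

Scan:
[0] read 'c'  n0⇒n7
[1] read 'c'  n7⇒n8
[2] read 'c'  n8⇒n8 ·f
[3] read 'b'  n8⇒n13 ·f
[4] read 'b'  n13⇒n14  → match P5@[3:4]
[5] read 'a'  n14⇒n18 ·f
[6] read 'a'  n18⇒n19
[7] read 'b'  n19⇒n3 ·f
[8] read 'c'  n3⇒n4
[9] read 'a'  n4⇒n5
[10] read 'c'  n5⇒n6  → match P0@[5:10]
[11] read 'a'  n6⇒n1 ·f
[12] read 'c'  n1⇒n7 ·f
[13] read 'c'  n7⇒n8
[14] read 'a'  n8⇒n9
[15] read 'a'  n9⇒n10
[16] read 'c'  n10⇒n11
[17] read 'b'  n11⇒n12  → match P1@[12:17]
[18] read 'b'  n12⇒n14 ·f  → match P5@[17:18]
[19] read 'a'  n14⇒n18 ·f
[20] read 'c'  n18⇒n7 ·f
[21] read 'a'  n7⇒n1 ·f
[22] read 'b'  n1⇒n16 ·f
[23] read 'c'  n16⇒n7 ·f
[24] read 'a'  n7⇒n1 ·f
[25] read 'b'  n1⇒n16 ·f
[26] read 'a'  n16⇒n21
[27] read 'b'  n21⇒n22
[28] read 'b'  n22⇒n23  → match P4@[25:28],P5@[27:28]
[29] read 'c'  n23⇒n7 ·f
[30] read 'b'  n7⇒n13
[31] read 'a'  n13⇒n21 ·f
[32] read 'c'  n21⇒n7 ·f
[33] read 'b'  n7⇒n13
[34] read 'a'  n13⇒n21 ·f
[35] read 'b'  n21⇒n22

Matches: [[4,5],[10,0],[17,1],[18,5],[28,4],[28,5]]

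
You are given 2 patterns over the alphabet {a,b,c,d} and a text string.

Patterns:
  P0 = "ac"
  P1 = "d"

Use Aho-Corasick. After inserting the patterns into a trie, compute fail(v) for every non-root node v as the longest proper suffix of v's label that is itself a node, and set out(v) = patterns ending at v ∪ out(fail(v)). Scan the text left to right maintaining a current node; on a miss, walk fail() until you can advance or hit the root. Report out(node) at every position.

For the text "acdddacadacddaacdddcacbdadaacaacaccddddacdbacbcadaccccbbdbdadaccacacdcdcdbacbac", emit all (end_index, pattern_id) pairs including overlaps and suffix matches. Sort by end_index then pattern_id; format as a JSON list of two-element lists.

Build automaton:
Trie (insert patterns):
  0='ε' goto a→1 d→3
  1='a' goto c→2
  2='ac' goto ·  ←P0
  3='d' goto ·  ←P1

Failure links (BFS by depth):
  fail(1) 'a': from fail(0)=0 chase 'a': 0 ⇒ 0;  out=∅∪out(0)=∅
  fail(3) 'd': from fail(0)=0 chase 'd': 0 ⇒ 0;  out={1}∪out(0)={1}
  fail(2) 'ac': from fail(1)=0 chase 'c': 0 ⇒ 0;  out={0}∪out(0)={0}

Scan:
i=0 'a': node 0→1
i=1 'c': node 1→2  → match P0@[0:1]
i=2 'd': node 2→3 (via fail)  → match P1@[2:2]
i=3 'd': node 3→3 (via fail)  → match P1@[3:3]
i=4 'd': node 3→3 (via fail)  → match P1@[4:4]
i=5 'a': node 3→1 (via fail)
i=6 'c': node 1→2  → match P0@[5:6]
i=7 'a': node 2→1 (via fail)
i=8 'd': node 1→3 (via fail)  → match P1@[8:8]
i=9 'a': node 3→1 (via fail)
i=10 'c': node 1→2  → match P0@[9:10]
i=11 'd': node 2→3 (via fail)  → match P1@[11:11]
i=12 'd': node 3→3 (via fail)  → match P1@[12:12]
i=13 'a': node 3→1 (via fail)
i=14 'a': node 1→1 (via fail)
i=15 'c': node 1→2  → match P0@[14:15]
i=16 'd': node 2→3 (via fail)  → match P1@[16:16]
i=17 'd': node 3→3 (via fail)  → match P1@[17:17]
i=18 'd': node 3→3 (via fail)  → match P1@[18:18]
i=19 'c': node 3→0 (via fail)
i=20 'a': node 0→1
i=21 'c': node 1→2  → match P0@[20:21]
i=22 'b': node 2→0 (via fail)
i=23 'd': node 0→3  → match P1@[23:23]
i=24 'a': node 3→1 (via fail)
i=25 'd': node 1→3 (via fail)  → match P1@[25:25]
i=26 'a': node 3→1 (via fail)
i=27 'a': node 1→1 (via fail)
i=28 'c': node 1→2  → match P0@[27:28]
i=29 'a': node 2→1 (via fail)
i=30 'a': node 1→1 (via fail)
i=31 'c': node 1→2  → match P0@[30:31]
i=32 'a': node 2→1 (via fail)
i=33 'c': node 1→2  → match P0@[32:33]
i=34 'c': node 2→0 (via fail)
i=35 'd': node 0→3  → match P1@[35:35]
i=36 'd': node 3→3 (via fail)  → match P1@[36:36]
i=37 'd': node 3→3 (via fail)  → match P1@[37:37]
i=38 'd': node 3→3 (via fail)  → match P1@[38:38]
i=39 'a': node 3→1 (via fail)
i=40 'c': node 1→2  → match P0@[39:40]
i=41 'd': node 2→3 (via fail)  → match P1@[41:41]
i=42 'b': node 3→0 (via fail)
i=43 'a': node 0→1
i=44 'c': node 1→2  → match P0@[43:44]
i=45 'b': node 2→0 (via fail)
i=46 'c': node 0→0
i=47 'a': node 0→1
i=48 'd': node 1→3 (via fail)  → match P1@[48:48]
i=49 'a': node 3→1 (via fail)
i=50 'c': node 1→2  → match P0@[49:50]
i=51 'c': node 2→0 (via fail)
i=52 'c': node 0→0
i=53 'c': node 0→0
i=54 'b': node 0→0
i=55 'b': node 0→0
i=56 'd': node 0→3  → match P1@[56:56]
i=57 'b': node 3→0 (via fail)
i=58 'd': node 0→3  → match P1@[58:58]
i=59 'a': node 3→1 (via fail)
i=60 'd': node 1→3 (via fail)  → match P1@[60:60]
i=61 'a': node 3→1 (via fail)
i=62 'c': node 1→2  → match P0@[61:62]
i=63 'c': node 2→0 (via fail)
i=64 'a': node 0→1
i=65 'c': node 1→2  → match P0@[64:65]
i=66 'a': node 2→1 (via fail)
i=67 'c': node 1→2  → match P0@[66:67]
i=68 'd': node 2→3 (via fail)  → match P1@[68:68]
i=69 'c': node 3→0 (via fail)
i=70 'd': node 0→3  → match P1@[70:70]
i=71 'c': node 3→0 (via fail)
i=72 'd': node 0→3  → match P1@[72:72]
i=73 'b': node 3→0 (via fail)
i=74 'a': node 0→1
i=75 'c': node 1→2  → match P0@[74:75]
i=76 'b': node 2→0 (via fail)
i=77 'a': node 0→1
i=78 'c': node 1→2  → match P0@[77:78]

Result: [[1,0],[2,1],[3,1],[4,1],[6,0],[8,1],[10,0],[11,1],[12,1],[15,0],[16,1],[17,1],[18,1],[21,0],[23,1],[25,1],[28,0],[31,0],[33,0],[35,1],[36,1],[37,1],[38,1],[40,0],[41,1],[44,0],[48,1],[50,0],[56,1],[58,1],[60,1],[62,0],[65,0],[67,0],[68,1],[70,1],[72,1],[75,0],[78,0]]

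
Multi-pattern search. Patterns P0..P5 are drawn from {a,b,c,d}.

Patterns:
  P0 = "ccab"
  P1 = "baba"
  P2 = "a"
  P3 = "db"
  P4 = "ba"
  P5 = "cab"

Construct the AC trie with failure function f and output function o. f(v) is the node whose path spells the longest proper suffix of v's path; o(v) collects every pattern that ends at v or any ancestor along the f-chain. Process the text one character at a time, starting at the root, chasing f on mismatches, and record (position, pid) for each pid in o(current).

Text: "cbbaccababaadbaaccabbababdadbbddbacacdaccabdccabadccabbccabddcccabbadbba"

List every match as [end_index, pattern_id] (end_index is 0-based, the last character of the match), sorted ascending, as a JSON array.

Construct AC machine:
Trie nodes:
  0='ε' goto a→9 b→5 c→1 d→10
  1='c' goto a→12 c→2
  2='cc' goto a→3
  3='cca' goto b→4
  4='ccab' goto ·  [P0 ends]
  5='b' goto a→6
  6='ba' goto b→7  [P4 ends]
  7='bab' goto a→8
  8='baba' goto ·  [P1 ends]
  9='a' goto ·  [P2 ends]
  10='d' goto b→11
  11='db' goto ·  [P3 ends]
  12='ca' goto b→13
  13='cab' goto ·  [P5 ends]

Failure links (BFS by depth):
  n1('c'): parent n0 fail=0; on 'c' 0 → fail=0;  out ∅∪∅=∅
  n5('b'): parent n0 fail=0; on 'b' 0 → fail=0;  out ∅∪∅=∅
  n9('a'): parent n0 fail=0; on 'a' 0 → fail=0;  out {2}∪∅={2}
  n10('d'): parent n0 fail=0; on 'd' 0 → fail=0;  out ∅∪∅=∅
  n2('cc'): parent n1 fail=0; on 'c' 0 → fail=1;  out ∅∪∅=∅
  n6('ba'): parent n5 fail=0; on 'a' 0 → fail=9;  out {4}∪{2}={2,4}
  n11('db'): parent n10 fail=0; on 'b' 0 → fail=5;  out {3}∪∅={3}
  n12('ca'): parent n1 fail=0; on 'a' 0 → fail=9;  out ∅∪{2}={2}
  n3('cca'): parent n2 fail=1; on 'a' 1 → fail=12;  out ∅∪{2}={2}
  n7('bab'): parent n6 fail=9; on 'b' 9→0 → fail=5;  out ∅∪∅=∅
  n13('cab'): parent n12 fail=9; on 'b' 9→0 → fail=5;  out {5}∪∅={5}
  n4('ccab'): parent n3 fail=12; on 'b' 12 → fail=13;  out {0}∪{5}={0,5}
  n8('baba'): parent n7 fail=5; on 'a' 5 → fail=6;  out {1}∪{2,4}={1,2,4}

Scan:
i=0 'c': node 0→1
i=1 'b': node 1→5 (fail-walked)
i=2 'b': node 5→5 (fail-walked)
i=3 'a': node 5→6  emit P2@[3:3],P4@[2:3]
i=4 'c': node 6→1 (fail-walked)
i=5 'c': node 1→2
i=6 'a': node 2→3  emit P2@[6:6]
i=7 'b': node 3→4  emit P0@[4:7],P5@[5:7]
i=8 'a': node 4→6 (fail-walked)  emit P2@[8:8],P4@[7:8]
i=9 'b': node 6→7
i=10 'a': node 7→8  emit P1@[7:10],P2@[10:10],P4@[9:10]
i=11 'a': node 8→9 (fail-walked)  emit P2@[11:11]
i=12 'd': node 9→10 (fail-walked)
i=13 'b': node 10→11  emit P3@[12:13]
i=14 'a': node 11→6 (fail-walked)  emit P2@[14:14],P4@[13:14]
i=15 'a': node 6→9 (fail-walked)  emit P2@[15:15]
i=16 'c': node 9→1 (fail-walked)
i=17 'c': node 1→2
i=18 'a': node 2→3  emit P2@[18:18]
i=19 'b': node 3→4  emit P0@[16:19],P5@[17:19]
i=20 'b': node 4→5 (fail-walked)
i=21 'a': node 5→6  emit P2@[21:21],P4@[20:21]
i=22 'b': node 6→7
i=23 'a': node 7→8  emit P1@[20:23],P2@[23:23],P4@[22:23]
i=24 'b': node 8→7 (fail-walked)
i=25 'd': node 7→10 (fail-walked)
i=26 'a': node 10→9 (fail-walked)  emit P2@[26:26]
i=27 'd': node 9→10 (fail-walked)
i=28 'b': node 10→11  emit P3@[27:28]
i=29 'b': node 11→5 (fail-walked)
i=30 'd': node 5→10 (fail-walked)
i=31 'd': node 10→10 (fail-walked)
i=32 'b': node 10→11  emit P3@[31:32]
i=33 'a': node 11→6 (fail-walked)  emit P2@[33:33],P4@[32:33]
i=34 'c': node 6→1 (fail-walked)
i=35 'a': node 1→12  emit P2@[35:35]
i=36 'c': node 12→1 (fail-walked)
i=37 'd': node 1→10 (fail-walked)
i=38 'a': node 10→9 (fail-walked)  emit P2@[38:38]
i=39 'c': node 9→1 (fail-walked)
i=40 'c': node 1→2
i=41 'a': node 2→3  emit P2@[41:41]
i=42 'b': node 3→4  emit P0@[39:42],P5@[40:42]
i=43 'd': node 4→10 (fail-walked)
i=44 'c': node 10→1 (fail-walked)
i=45 'c': node 1→2
i=46 'a': node 2→3  emit P2@[46:46]
i=47 'b': node 3→4  emit P0@[44:47],P5@[45:47]
i=48 'a': node 4→6 (fail-walked)  emit P2@[48:48],P4@[47:48]
i=49 'd': node 6→10 (fail-walked)
i=50 'c': node 10→1 (fail-walked)
i=51 'c': node 1→2
i=52 'a': node 2→3  emit P2@[52:52]
i=53 'b': node 3→4  emit P0@[50:53],P5@[51:53]
i=54 'b': node 4→5 (fail-walked)
i=55 'c': node 5→1 (fail-walked)
i=56 'c': node 1→2
i=57 'a': node 2→3  emit P2@[57:57]
i=58 'b': node 3→4  emit P0@[55:58],P5@[56:58]
i=59 'd': node 4→10 (fail-walked)
i=60 'd': node 10→10 (fail-walked)
i=61 'c': node 10→1 (fail-walked)
i=62 'c': node 1→2
i=63 'c': node 2→2 (fail-walked)
i=64 'a': node 2→3  emit P2@[64:64]
i=65 'b': node 3→4  emit P0@[62:65],P5@[63:65]
i=66 'b': node 4→5 (fail-walked)
i=67 'a': node 5→6  emit P2@[67:67],P4@[66:67]
i=68 'd': node 6→10 (fail-walked)
i=69 'b': node 10→11  emit P3@[68:69]
i=70 'b': node 11→5 (fail-walked)
i=71 'a': node 5→6  emit P2@[71:71],P4@[70:71]

All matches (sorted): [[3,2],[3,4],[6,2],[7,0],[7,5],[8,2],[8,4],[10,1],[10,2],[10,4],[11,2],[13,3],[14,2],[14,4],[15,2],[18,2],[19,0],[19,5],[21,2],[21,4],[23,1],[23,2],[23,4],[26,2],[28,3],[32,3],[33,2],[33,4],[35,2],[38,2],[41,2],[42,0],[42,5],[46,2],[47,0],[47,5],[48,2],[48,4],[52,2],[53,0],[53,5],[57,2],[58,0],[58,5],[64,2],[65,0],[65,5],[67,2],[67,4],[69,3],[71,2],[71,4]]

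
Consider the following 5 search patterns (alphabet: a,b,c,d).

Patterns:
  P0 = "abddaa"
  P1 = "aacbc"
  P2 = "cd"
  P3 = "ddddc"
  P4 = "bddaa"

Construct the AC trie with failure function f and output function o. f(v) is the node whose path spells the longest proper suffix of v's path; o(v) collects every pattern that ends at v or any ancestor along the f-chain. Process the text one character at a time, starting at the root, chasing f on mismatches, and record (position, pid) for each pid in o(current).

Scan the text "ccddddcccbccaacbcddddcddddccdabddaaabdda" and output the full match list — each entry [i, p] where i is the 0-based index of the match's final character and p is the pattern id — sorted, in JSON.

Construct AC machine:
Trie (insert patterns):
  n0 'ε': a→1 b→18 c→11 d→13
  n1 'a': a→7 b→2
  n2 'ab': d→3
  n3 'abd': d→4
  n4 'abdd': a→5
  n5 'abdda': a→6
  n6 'abddaa': ·  ←P0
  n7 'aa': c→8
  n8 'aac': b→9
  n9 'aacb': c→10
  n10 'aacbc': ·  ←P1
  n11 'c': d→12
  n12 'cd': ·  ←P2
  n13 'd': d→14
  n14 'dd': d→15
  n15 'ddd': d→16
  n16 'dddd': c→17
  n17 'ddddc': ·  ←P3
  n18 'b': d→19
  n19 'bd': d→20
  n20 'bdd': a→21
  n21 'bdda': a→22
  n22 'bddaa': ·  ←P4

Failure links (BFS by depth):
  fail(1) 'a': from fail(0)=0 chase 'a': 0 ⇒ 0;  out=∅∪out(0)=∅
  fail(11) 'c': from fail(0)=0 chase 'c': 0 ⇒ 0;  out=∅∪out(0)=∅
  fail(13) 'd': from fail(0)=0 chase 'd': 0 ⇒ 0;  out=∅∪out(0)=∅
  fail(18) 'b': from fail(0)=0 chase 'b': 0 ⇒ 0;  out=∅∪out(0)=∅
  fail(2) 'ab': from fail(1)=0 chase 'b': 0 ⇒ 18;  out=∅∪out(18)=∅
  fail(7) 'aa': from fail(1)=0 chase 'a': 0 ⇒ 1;  out=∅∪out(1)=∅
  fail(12) 'cd': from fail(11)=0 chase 'd': 0 ⇒ 13;  out={2}∪out(13)={2}
  fail(14) 'dd': from fail(13)=0 chase 'd': 0 ⇒ 13;  out=∅∪out(13)=∅
  fail(19) 'bd': from fail(18)=0 chase 'd': 0 ⇒ 13;  out=∅∪out(13)=∅
  fail(3) 'abd': from fail(2)=18 chase 'd': 18 ⇒ 19;  out=∅∪out(19)=∅
  fail(8) 'aac': from fail(7)=1 chase 'c': 1→0 ⇒ 11;  out=∅∪out(11)=∅
  fail(15) 'ddd': from fail(14)=13 chase 'd': 13 ⇒ 14;  out=∅∪out(14)=∅
  fail(20) 'bdd': from fail(19)=13 chase 'd': 13 ⇒ 14;  out=∅∪out(14)=∅
  fail(4) 'abdd': from fail(3)=19 chase 'd': 19 ⇒ 20;  out=∅∪out(20)=∅
  fail(9) 'aacb': from fail(8)=11 chase 'b': 11→0 ⇒ 18;  out=∅∪out(18)=∅
  fail(16) 'dddd': from fail(15)=14 chase 'd': 14 ⇒ 15;  out=∅∪out(15)=∅
  fail(21) 'bdda': from fail(20)=14 chase 'a': 14→13→0 ⇒ 1;  out=∅∪out(1)=∅
  fail(5) 'abdda': from fail(4)=20 chase 'a': 20 ⇒ 21;  out=∅∪out(21)=∅
  fail(10) 'aacbc': from fail(9)=18 chase 'c': 18→0 ⇒ 11;  out={1}∪out(11)={1}
  fail(17) 'ddddc': from fail(16)=15 chase 'c': 15→14→13→0 ⇒ 11;  out={3}∪out(11)={3}
  fail(22) 'bddaa': from fail(21)=1 chase 'a': 1 ⇒ 7;  out={4}∪out(7)={4}
  fail(6) 'abddaa': from fail(5)=21 chase 'a': 21 ⇒ 22;  out={0}∪out(22)={0,4}

Run:
i=0 'c': node 0→11
i=1 'c': node 11→11 (fail-walked)
i=2 'd': node 11→12  ** P2@[1:2]
i=3 'd': node 12→14 (fail-walked)
i=4 'd': node 14→15
i=5 'd': node 15→16
i=6 'c': node 16→17  ** P3@[2:6]
i=7 'c': node 17→11 (fail-walked)
i=8 'c': node 11→11 (fail-walked)
i=9 'b': node 11→18 (fail-walked)
i=10 'c': node 18→11 (fail-walked)
i=11 'c': node 11→11 (fail-walked)
i=12 'a': node 11→1 (fail-walked)
i=13 'a': node 1→7
i=14 'c': node 7→8
i=15 'b': node 8→9
i=16 'c': node 9→10  ** P1@[12:16]
i=17 'd': node 10→12 (fail-walked)  ** P2@[16:17]
i=18 'd': node 12→14 (fail-walked)
i=19 'd': node 14→15
i=20 'd': node 15→16
i=21 'c': node 16→17  ** P3@[17:21]
i=22 'd': node 17→12 (fail-walked)  ** P2@[21:22]
i=23 'd': node 12→14 (fail-walked)
i=24 'd': node 14→15
i=25 'd': node 15→16
i=26 'c': node 16→17  ** P3@[22:26]
i=27 'c': node 17→11 (fail-walked)
i=28 'd': node 11→12  ** P2@[27:28]
i=29 'a': node 12→1 (fail-walked)
i=30 'b': node 1→2
i=31 'd': node 2→3
i=32 'd': node 3→4
i=33 'a': node 4→5
i=34 'a': node 5→6  ** P0@[29:34],P4@[30:34]
i=35 'a': node 6→7 (fail-walked)
i=36 'b': node 7→2 (fail-walked)
i=37 'd': node 2→3
i=38 'd': node 3→4
i=39 'a': node 4→5

Result: [[2,2],[6,3],[16,1],[17,2],[21,3],[22,2],[26,3],[28,2],[34,0],[34,4]]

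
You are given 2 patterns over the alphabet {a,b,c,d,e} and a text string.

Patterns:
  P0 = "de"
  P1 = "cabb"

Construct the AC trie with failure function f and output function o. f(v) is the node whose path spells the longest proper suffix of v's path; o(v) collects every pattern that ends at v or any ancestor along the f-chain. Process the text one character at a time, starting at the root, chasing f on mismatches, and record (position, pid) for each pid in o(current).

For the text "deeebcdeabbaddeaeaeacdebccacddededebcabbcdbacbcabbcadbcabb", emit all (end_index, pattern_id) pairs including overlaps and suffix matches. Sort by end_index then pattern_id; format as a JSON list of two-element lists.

Build automaton:
Trie nodes:
  n0 'ε': c→3 d→1
  n1 'd': e→2
  n2 'de': ·  ←P0
  n3 'c': a→4
  n4 'ca': b→5
  n5 'cab': b→6
  n6 'cabb': ·  ←P1

Failure links (BFS by depth):
  n1('d'): parent n0 fail=0; on 'd' 0 → fail=0;  out ∅∪∅=∅
  n3('c'): parent n0 fail=0; on 'c' 0 → fail=0;  out ∅∪∅=∅
  n2('de'): parent n1 fail=0; on 'e' 0 → fail=0;  out {0}∪∅={0}
  n4('ca'): parent n3 fail=0; on 'a' 0 → fail=0;  out ∅∪∅=∅
  n5('cab'): parent n4 fail=0; on 'b' 0 → fail=0;  out ∅∪∅=∅
  n6('cabb'): parent n5 fail=0; on 'b' 0 → fail=0;  out {1}∪∅={1}

Text stream:
[0] read 'd'  n0⇒n1
[1] read 'e'  n1⇒n2  → match P0@[0:1]
[2] read 'e'  n2⇒n0 ·f
[3] read 'e'  n0⇒n0
[4] read 'b'  n0⇒n0
[5] read 'c'  n0⇒n3
[6] read 'd'  n3⇒n1 ·f
[7] read 'e'  n1⇒n2  → match P0@[6:7]
[8] read 'a'  n2⇒n0 ·f
[9] read 'b'  n0⇒n0
[10] read 'b'  n0⇒n0
[11] read 'a'  n0⇒n0
[12] read 'd'  n0⇒n1
[13] read 'd'  n1⇒n1 ·f
[14] read 'e'  n1⇒n2  → match P0@[13:14]
[15] read 'a'  n2⇒n0 ·f
[16] read 'e'  n0⇒n0
[17] read 'a'  n0⇒n0
[18] read 'e'  n0⇒n0
[19] read 'a'  n0⇒n0
[20] read 'c'  n0⇒n3
[21] read 'd'  n3⇒n1 ·f
[22] read 'e'  n1⇒n2  → match P0@[21:22]
[23] read 'b'  n2⇒n0 ·f
[24] read 'c'  n0⇒n3
[25] read 'c'  n3⇒n3 ·f
[26] read 'a'  n3⇒n4
[27] read 'c'  n4⇒n3 ·f
[28] read 'd'  n3⇒n1 ·f
[29] read 'd'  n1⇒n1 ·f
[30] read 'e'  n1⇒n2  → match P0@[29:30]
[31] read 'd'  n2⇒n1 ·f
[32] read 'e'  n1⇒n2  → match P0@[31:32]
[33] read 'd'  n2⇒n1 ·f
[34] read 'e'  n1⇒n2  → match P0@[33:34]
[35] read 'b'  n2⇒n0 ·f
[36] read 'c'  n0⇒n3
[37] read 'a'  n3⇒n4
[38] read 'b'  n4⇒n5
[39] read 'b'  n5⇒n6  → match P1@[36:39]
[40] read 'c'  n6⇒n3 ·f
[41] read 'd'  n3⇒n1 ·f
[42] read 'b'  n1⇒n0 ·f
[43] read 'a'  n0⇒n0
[44] read 'c'  n0⇒n3
[45] read 'b'  n3⇒n0 ·f
[46] read 'c'  n0⇒n3
[47] read 'a'  n3⇒n4
[48] read 'b'  n4⇒n5
[49] read 'b'  n5⇒n6  → match P1@[46:49]
[50] read 'c'  n6⇒n3 ·f
[51] read 'a'  n3⇒n4
[52] read 'd'  n4⇒n1 ·f
[53] read 'b'  n1⇒n0 ·f
[54] read 'c'  n0⇒n3
[55] read 'a'  n3⇒n4
[56] read 'b'  n4⇒n5
[57] read 'b'  n5⇒n6  → match P1@[54:57]

All matches (sorted): [[1,0],[7,0],[14,0],[22,0],[30,0],[32,0],[34,0],[39,1],[49,1],[57,1]]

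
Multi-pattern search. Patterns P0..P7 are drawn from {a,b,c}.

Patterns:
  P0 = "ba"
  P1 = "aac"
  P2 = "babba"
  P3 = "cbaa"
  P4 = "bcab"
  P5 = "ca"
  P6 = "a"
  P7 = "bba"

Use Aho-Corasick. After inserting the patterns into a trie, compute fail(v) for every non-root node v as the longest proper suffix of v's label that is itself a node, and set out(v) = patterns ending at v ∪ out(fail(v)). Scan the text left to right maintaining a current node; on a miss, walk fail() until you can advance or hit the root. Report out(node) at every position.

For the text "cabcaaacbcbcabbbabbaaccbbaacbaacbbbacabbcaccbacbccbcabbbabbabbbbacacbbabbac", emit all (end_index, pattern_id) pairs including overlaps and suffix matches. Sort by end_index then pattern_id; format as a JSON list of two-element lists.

Build automaton:
Trie nodes:
  0='ε' goto a→3 b→1 c→9
  1='b' goto a→2 b→17 c→13
  2='ba' goto b→6  [P0 ends]
  3='a' goto a→4  [P6 ends]
  4='aa' goto c→5
  5='aac' goto ·  [P1 ends]
  6='bab' goto b→7
  7='babb' goto a→8
  8='babba' goto ·  [P2 ends]
  9='c' goto a→16 b→10
  10='cb' goto a→11
  11='cba' goto a→12
  12='cbaa' goto ·  [P3 ends]
  13='bc' goto a→14
  14='bca' goto b→15
  15='bcab' goto ·  [P4 ends]
  16='ca' goto ·  [P5 ends]
  17='bb' goto a→18
  18='bba' goto ·  [P7 ends]

BFS fail/out derivation:
  n1('b'): parent n0 fail=0; on 'b' 0 → fail=0;  out ∅∪∅=∅
  n3('a'): parent n0 fail=0; on 'a' 0 → fail=0;  out {6}∪∅={6}
  n9('c'): parent n0 fail=0; on 'c' 0 → fail=0;  out ∅∪∅=∅
  n2('ba'): parent n1 fail=0; on 'a' 0 → fail=3;  out {0}∪{6}={0,6}
  n4('aa'): parent n3 fail=0; on 'a' 0 → fail=3;  out ∅∪{6}={6}
  n10('cb'): parent n9 fail=0; on 'b' 0 → fail=1;  out ∅∪∅=∅
  n13('bc'): parent n1 fail=0; on 'c' 0 → fail=9;  out ∅∪∅=∅
  n16('ca'): parent n9 fail=0; on 'a' 0 → fail=3;  out {5}∪{6}={5,6}
  n17('bb'): parent n1 fail=0; on 'b' 0 → fail=1;  out ∅∪∅=∅
  n5('aac'): parent n4 fail=3; on 'c' 3→0 → fail=9;  out {1}∪∅={1}
  n6('bab'): parent n2 fail=3; on 'b' 3→0 → fail=1;  out ∅∪∅=∅
  n11('cba'): parent n10 fail=1; on 'a' 1 → fail=2;  out ∅∪{0,6}={0,6}
  n14('bca'): parent n13 fail=9; on 'a' 9 → fail=16;  out ∅∪{5,6}={5,6}
  n18('bba'): parent n17 fail=1; on 'a' 1 → fail=2;  out {7}∪{0,6}={0,6,7}
  n7('babb'): parent n6 fail=1; on 'b' 1 → fail=17;  out ∅∪∅=∅
  n12('cbaa'): parent n11 fail=2; on 'a' 2→3 → fail=4;  out {3}∪{6}={3,6}
  n15('bcab'): parent n14 fail=16; on 'b' 16→3→0 → fail=1;  out {4}∪∅={4}
  n8('babba'): parent n7 fail=17; on 'a' 17 → fail=18;  out {2}∪{0,6,7}={0,2,6,7}

Scan:
i=0 'c': node 0→9
i=1 'a': node 9→16  emit P5@[0:1],P6@[1:1]
i=2 'b': node 16→1 (via fail)
i=3 'c': node 1→13
i=4 'a': node 13→14  emit P5@[3:4],P6@[4:4]
i=5 'a': node 14→4 (via fail)  emit P6@[5:5]
i=6 'a': node 4→4 (via fail)  emit P6@[6:6]
i=7 'c': node 4→5  emit P1@[5:7]
i=8 'b': node 5→10 (via fail)
i=9 'c': node 10→13 (via fail)
i=10 'b': node 13→10 (via fail)
i=11 'c': node 10→13 (via fail)
i=12 'a': node 13→14  emit P5@[11:12],P6@[12:12]
i=13 'b': node 14→15  emit P4@[10:13]
i=14 'b': node 15→17 (via fail)
i=15 'b': node 17→17 (via fail)
i=16 'a': node 17→18  emit P0@[15:16],P6@[16:16],P7@[14:16]
i=17 'b': node 18→6 (via fail)
i=18 'b': node 6→7
i=19 'a': node 7→8  emit P0@[18:19],P2@[15:19],P6@[19:19],P7@[17:19]
i=20 'a': node 8→4 (via fail)  emit P6@[20:20]
i=21 'c': node 4→5  emit P1@[19:21]
i=22 'c': node 5→9 (via fail)
i=23 'b': node 9→10
i=24 'b': node 10→17 (via fail)
i=25 'a': node 17→18  emit P0@[24:25],P6@[25:25],P7@[23:25]
i=26 'a': node 18→4 (via fail)  emit P6@[26:26]
i=27 'c': node 4→5  emit P1@[25:27]
i=28 'b': node 5→10 (via fail)
i=29 'a': node 10→11  emit P0@[28:29],P6@[29:29]
i=30 'a': node 11→12  emit P3@[27:30],P6@[30:30]
i=31 'c': node 12→5 (via fail)  emit P1@[29:31]
i=32 'b': node 5→10 (via fail)
i=33 'b': node 10→17 (via fail)
i=34 'b': node 17→17 (via fail)
i=35 'a': node 17→18  emit P0@[34:35],P6@[35:35],P7@[33:35]
i=36 'c': node 18→9 (via fail)
i=37 'a': node 9→16  emit P5@[36:37],P6@[37:37]
i=38 'b': node 16→1 (via fail)
i=39 'b': node 1→17
i=40 'c': node 17→13 (via fail)
i=41 'a': node 13→14  emit P5@[40:41],P6@[41:41]
i=42 'c': node 14→9 (via fail)
i=43 'c': node 9→9 (via fail)
i=44 'b': node 9→10
i=45 'a': node 10→11  emit P0@[44:45],P6@[45:45]
i=46 'c': node 11→9 (via fail)
i=47 'b': node 9→10
i=48 'c': node 10→13 (via fail)
i=49 'c': node 13→9 (via fail)
i=50 'b': node 9→10
i=51 'c': node 10→13 (via fail)
i=52 'a': node 13→14  emit P5@[51:52],P6@[52:52]
i=53 'b': node 14→15  emit P4@[50:53]
i=54 'b': node 15→17 (via fail)
i=55 'b': node 17→17 (via fail)
i=56 'a': node 17→18  emit P0@[55:56],P6@[56:56],P7@[54:56]
i=57 'b': node 18→6 (via fail)
i=58 'b': node 6→7
i=59 'a': node 7→8  emit P0@[58:59],P2@[55:59],P6@[59:59],P7@[57:59]
i=60 'b': node 8→6 (via fail)
i=61 'b': node 6→7
i=62 'b': node 7→17 (via fail)
i=63 'b': node 17→17 (via fail)
i=64 'a': node 17→18  emit P0@[63:64],P6@[64:64],P7@[62:64]
i=65 'c': node 18→9 (via fail)
i=66 'a': node 9→16  emit P5@[65:66],P6@[66:66]
i=67 'c': node 16→9 (via fail)
i=68 'b': node 9→10
i=69 'b': node 10→17 (via fail)
i=70 'a': node 17→18  emit P0@[69:70],P6@[70:70],P7@[68:70]
i=71 'b': node 18→6 (via fail)
i=72 'b': node 6→7
i=73 'a': node 7→8  emit P0@[72:73],P2@[69:73],P6@[73:73],P7@[71:73]
i=74 'c': node 8→9 (via fail)

All matches (sorted): [[1,5],[1,6],[4,5],[4,6],[5,6],[6,6],[7,1],[12,5],[12,6],[13,4],[16,0],[16,6],[16,7],[19,0],[19,2],[19,6],[19,7],[20,6],[21,1],[25,0],[25,6],[25,7],[26,6],[27,1],[29,0],[29,6],[30,3],[30,6],[31,1],[35,0],[35,6],[35,7],[37,5],[37,6],[41,5],[41,6],[45,0],[45,6],[52,5],[52,6],[53,4],[56,0],[56,6],[56,7],[59,0],[59,2],[59,6],[59,7],[64,0],[64,6],[64,7],[66,5],[66,6],[70,0],[70,6],[70,7],[73,0],[73,2],[73,6],[73,7]]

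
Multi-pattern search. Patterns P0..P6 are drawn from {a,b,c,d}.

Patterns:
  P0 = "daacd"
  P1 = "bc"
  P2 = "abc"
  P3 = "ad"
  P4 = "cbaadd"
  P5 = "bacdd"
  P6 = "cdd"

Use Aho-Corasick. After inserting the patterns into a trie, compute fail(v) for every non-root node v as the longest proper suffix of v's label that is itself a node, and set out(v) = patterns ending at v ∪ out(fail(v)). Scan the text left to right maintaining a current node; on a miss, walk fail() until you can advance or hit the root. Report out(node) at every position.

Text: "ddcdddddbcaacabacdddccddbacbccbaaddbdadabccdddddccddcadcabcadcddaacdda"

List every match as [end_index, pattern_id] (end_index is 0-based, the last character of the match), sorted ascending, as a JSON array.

Build automaton:
Trie nodes:
  0='ε' goto a→8 b→6 c→12 d→1
  1='d' goto a→2
  2='da' goto a→3
  3='daa' goto c→4
  4='daac' goto d→5
  5='daacd' goto ·  ←P0
  6='b' goto a→18 c→7
  7='bc' goto ·  ←P1
  8='a' goto b→9 d→11
  9='ab' goto c→10
  10='abc' goto ·  ←P2
  11='ad' goto ·  ←P3
  12='c' goto b→13 d→22
  13='cb' goto a→14
  14='cba' goto a→15
  15='cbaa' goto d→16
  16='cbaad' goto d→17
  17='cbaadd' goto ·  ←P4
  18='ba' goto c→19
  19='bac' goto d→20
  20='bacd' goto d→21
  21='bacdd' goto ·  ←P5
  22='cd' goto d→23
  23='cdd' goto ·  ←P6

BFS fail/out derivation:
  fail(1) 'd': from fail(0)=0 chase 'd': 0 ⇒ 0;  out=∅∪out(0)=∅
  fail(6) 'b': from fail(0)=0 chase 'b': 0 ⇒ 0;  out=∅∪out(0)=∅
  fail(8) 'a': from fail(0)=0 chase 'a': 0 ⇒ 0;  out=∅∪out(0)=∅
  fail(12) 'c': from fail(0)=0 chase 'c': 0 ⇒ 0;  out=∅∪out(0)=∅
  fail(2) 'da': from fail(1)=0 chase 'a': 0 ⇒ 8;  out=∅∪out(8)=∅
  fail(7) 'bc': from fail(6)=0 chase 'c': 0 ⇒ 12;  out={1}∪out(12)={1}
  fail(9) 'ab': from fail(8)=0 chase 'b': 0 ⇒ 6;  out=∅∪out(6)=∅
  fail(11) 'ad': from fail(8)=0 chase 'd': 0 ⇒ 1;  out={3}∪out(1)={3}
  fail(13) 'cb': from fail(12)=0 chase 'b': 0 ⇒ 6;  out=∅∪out(6)=∅
  fail(18) 'ba': from fail(6)=0 chase 'a': 0 ⇒ 8;  out=∅∪out(8)=∅
  fail(22) 'cd': from fail(12)=0 chase 'd': 0 ⇒ 1;  out=∅∪out(1)=∅
  fail(3) 'daa': from fail(2)=8 chase 'a': 8→0 ⇒ 8;  out=∅∪out(8)=∅
  fail(10) 'abc': from fail(9)=6 chase 'c': 6 ⇒ 7;  out={2}∪out(7)={1,2}
  fail(14) 'cba': from fail(13)=6 chase 'a': 6 ⇒ 18;  out=∅∪out(18)=∅
  fail(19) 'bac': from fail(18)=8 chase 'c': 8→0 ⇒ 12;  out=∅∪out(12)=∅
  fail(23) 'cdd': from fail(22)=1 chase 'd': 1→0 ⇒ 1;  out={6}∪out(1)={6}
  fail(4) 'daac': from fail(3)=8 chase 'c': 8→0 ⇒ 12;  out=∅∪out(12)=∅
  fail(15) 'cbaa': from fail(14)=18 chase 'a': 18→8→0 ⇒ 8;  out=∅∪out(8)=∅
  fail(20) 'bacd': from fail(19)=12 chase 'd': 12 ⇒ 22;  out=∅∪out(22)=∅
  fail(5) 'daacd': from fail(4)=12 chase 'd': 12 ⇒ 22;  out={0}∪out(22)={0}
  fail(16) 'cbaad': from fail(15)=8 chase 'd': 8 ⇒ 11;  out=∅∪out(11)={3}
  fail(21) 'bacdd': from fail(20)=22 chase 'd': 22 ⇒ 23;  out={5}∪out(23)={5,6}
  fail(17) 'cbaadd': from fail(16)=11 chase 'd': 11→1→0 ⇒ 1;  out={4}∪out(1)={4}

Run:
pos 0 'd': at 1
pos 1 'd': at 1 (via fail)
pos 2 'c': at 12 (via fail)
pos 3 'd': at 22
pos 4 'd': at 23  → match P6@[2:4]
pos 5 'd': at 1 (via fail)
pos 6 'd': at 1 (via fail)
pos 7 'd': at 1 (via fail)
pos 8 'b': at 6 (via fail)
pos 9 'c': at 7  → match P1@[8:9]
pos 10 'a': at 8 (via fail)
pos 11 'a': at 8 (via fail)
pos 12 'c': at 12 (via fail)
pos 13 'a': at 8 (via fail)
pos 14 'b': at 9
pos 15 'a': at 18 (via fail)
pos 16 'c': at 19
pos 17 'd': at 20
pos 18 'd': at 21  → match P5@[14:18],P6@[16:18]
pos 19 'd': at 1 (via fail)
pos 20 'c': at 12 (via fail)
pos 21 'c': at 12 (via fail)
pos 22 'd': at 22
pos 23 'd': at 23  → match P6@[21:23]
pos 24 'b': at 6 (via fail)
pos 25 'a': at 18
pos 26 'c': at 19
pos 27 'b': at 13 (via fail)
pos 28 'c': at 7 (via fail)  → match P1@[27:28]
pos 29 'c': at 12 (via fail)
pos 30 'b': at 13
pos 31 'a': at 14
pos 32 'a': at 15
pos 33 'd': at 16  → match P3@[32:33]
pos 34 'd': at 17  → match P4@[29:34]
pos 35 'b': at 6 (via fail)
pos 36 'd': at 1 (via fail)
pos 37 'a': at 2
pos 38 'd': at 11 (via fail)  → match P3@[37:38]
pos 39 'a': at 2 (via fail)
pos 40 'b': at 9 (via fail)
pos 41 'c': at 10  → match P1@[40:41],P2@[39:41]
pos 42 'c': at 12 (via fail)
pos 43 'd': at 22
pos 44 'd': at 23  → match P6@[42:44]
pos 45 'd': at 1 (via fail)
pos 46 'd': at 1 (via fail)
pos 47 'd': at 1 (via fail)
pos 48 'c': at 12 (via fail)
pos 49 'c': at 12 (via fail)
pos 50 'd': at 22
pos 51 'd': at 23  → match P6@[49:51]
pos 52 'c': at 12 (via fail)
pos 53 'a': at 8 (via fail)
pos 54 'd': at 11  → match P3@[53:54]
pos 55 'c': at 12 (via fail)
pos 56 'a': at 8 (via fail)
pos 57 'b': at 9
pos 58 'c': at 10  → match P1@[57:58],P2@[56:58]
pos 59 'a': at 8 (via fail)
pos 60 'd': at 11  → match P3@[59:60]
pos 61 'c': at 12 (via fail)
pos 62 'd': at 22
pos 63 'd': at 23  → match P6@[61:63]
pos 64 'a': at 2 (via fail)
pos 65 'a': at 3
pos 66 'c': at 4
pos 67 'd': at 5  → match P0@[63:67]
pos 68 'd': at 23 (via fail)  → match P6@[66:68]
pos 69 'a': at 2 (via fail)

Result: [[4,6],[9,1],[18,5],[18,6],[23,6],[28,1],[33,3],[34,4],[38,3],[41,1],[41,2],[44,6],[51,6],[54,3],[58,1],[58,2],[60,3],[63,6],[67,0],[68,6]]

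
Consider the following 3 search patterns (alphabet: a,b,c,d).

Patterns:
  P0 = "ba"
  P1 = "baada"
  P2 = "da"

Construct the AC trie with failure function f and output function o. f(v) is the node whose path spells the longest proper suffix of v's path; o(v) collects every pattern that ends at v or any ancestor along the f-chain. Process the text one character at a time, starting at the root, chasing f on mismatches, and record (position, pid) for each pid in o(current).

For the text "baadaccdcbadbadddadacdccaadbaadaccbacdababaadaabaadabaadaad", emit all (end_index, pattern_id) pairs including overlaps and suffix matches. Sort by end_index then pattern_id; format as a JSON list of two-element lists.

Construct AC machine:
Trie (insert patterns):
  n0 'ε': b→1 d→6
  n1 'b': a→2
  n2 'ba': a→3  [P0 ends]
  n3 'baa': d→4
  n4 'baad': a→5
  n5 'baada': ·  [P1 ends]
  n6 'd': a→7
  n7 'da': ·  [P2 ends]

Failure links (BFS by depth):
  fail(1) 'b': from fail(0)=0 chase 'b': 0 ⇒ 0;  out=∅∪out(0)=∅
  fail(6) 'd': from fail(0)=0 chase 'd': 0 ⇒ 0;  out=∅∪out(0)=∅
  fail(2) 'ba': from fail(1)=0 chase 'a': 0 ⇒ 0;  out={0}∪out(0)={0}
  fail(7) 'da': from fail(6)=0 chase 'a': 0 ⇒ 0;  out={2}∪out(0)={2}
  fail(3) 'baa': from fail(2)=0 chase 'a': 0 ⇒ 0;  out=∅∪out(0)=∅
  fail(4) 'baad': from fail(3)=0 chase 'd': 0 ⇒ 6;  out=∅∪out(6)=∅
  fail(5) 'baada': from fail(4)=6 chase 'a': 6 ⇒ 7;  out={1}∪out(7)={1,2}

Run:
i=0 'b': node 0→1
i=1 'a': node 1→2  emit P0@[0:1]
i=2 'a': node 2→3
i=3 'd': node 3→4
i=4 'a': node 4→5  emit P1@[0:4],P2@[3:4]
i=5 'c': node 5→0 (via fail)
i=6 'c': node 0→0
i=7 'd': node 0→6
i=8 'c': node 6→0 (via fail)
i=9 'b': node 0→1
i=10 'a': node 1→2  emit P0@[9:10]
i=11 'd': node 2→6 (via fail)
i=12 'b': node 6→1 (via fail)
i=13 'a': node 1→2  emit P0@[12:13]
i=14 'd': node 2→6 (via fail)
i=15 'd': node 6→6 (via fail)
i=16 'd': node 6→6 (via fail)
i=17 'a': node 6→7  emit P2@[16:17]
i=18 'd': node 7→6 (via fail)
i=19 'a': node 6→7  emit P2@[18:19]
i=20 'c': node 7→0 (via fail)
i=21 'd': node 0→6
i=22 'c': node 6→0 (via fail)
i=23 'c': node 0→0
i=24 'a': node 0→0
i=25 'a': node 0→0
i=26 'd': node 0→6
i=27 'b': node 6→1 (via fail)
i=28 'a': node 1→2  emit P0@[27:28]
i=29 'a': node 2→3
i=30 'd': node 3→4
i=31 'a': node 4→5  emit P1@[27:31],P2@[30:31]
i=32 'c': node 5→0 (via fail)
i=33 'c': node 0→0
i=34 'b': node 0→1
i=35 'a': node 1→2  emit P0@[34:35]
i=36 'c': node 2→0 (via fail)
i=37 'd': node 0→6
i=38 'a': node 6→7  emit P2@[37:38]
i=39 'b': node 7→1 (via fail)
i=40 'a': node 1→2  emit P0@[39:40]
i=41 'b': node 2→1 (via fail)
i=42 'a': node 1→2  emit P0@[41:42]
i=43 'a': node 2→3
i=44 'd': node 3→4
i=45 'a': node 4→5  emit P1@[41:45],P2@[44:45]
i=46 'a': node 5→0 (via fail)
i=47 'b': node 0→1
i=48 'a': node 1→2  emit P0@[47:48]
i=49 'a': node 2→3
i=50 'd': node 3→4
i=51 'a': node 4→5  emit P1@[47:51],P2@[50:51]
i=52 'b': node 5→1 (via fail)
i=53 'a': node 1→2  emit P0@[52:53]
i=54 'a': node 2→3
i=55 'd': node 3→4
i=56 'a': node 4→5  emit P1@[52:56],P2@[55:56]
i=57 'a': node 5→0 (via fail)
i=58 'd': node 0→6

Result: [[1,0],[4,1],[4,2],[10,0],[13,0],[17,2],[19,2],[28,0],[31,1],[31,2],[35,0],[38,2],[40,0],[42,0],[45,1],[45,2],[48,0],[51,1],[51,2],[53,0],[56,1],[56,2]]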